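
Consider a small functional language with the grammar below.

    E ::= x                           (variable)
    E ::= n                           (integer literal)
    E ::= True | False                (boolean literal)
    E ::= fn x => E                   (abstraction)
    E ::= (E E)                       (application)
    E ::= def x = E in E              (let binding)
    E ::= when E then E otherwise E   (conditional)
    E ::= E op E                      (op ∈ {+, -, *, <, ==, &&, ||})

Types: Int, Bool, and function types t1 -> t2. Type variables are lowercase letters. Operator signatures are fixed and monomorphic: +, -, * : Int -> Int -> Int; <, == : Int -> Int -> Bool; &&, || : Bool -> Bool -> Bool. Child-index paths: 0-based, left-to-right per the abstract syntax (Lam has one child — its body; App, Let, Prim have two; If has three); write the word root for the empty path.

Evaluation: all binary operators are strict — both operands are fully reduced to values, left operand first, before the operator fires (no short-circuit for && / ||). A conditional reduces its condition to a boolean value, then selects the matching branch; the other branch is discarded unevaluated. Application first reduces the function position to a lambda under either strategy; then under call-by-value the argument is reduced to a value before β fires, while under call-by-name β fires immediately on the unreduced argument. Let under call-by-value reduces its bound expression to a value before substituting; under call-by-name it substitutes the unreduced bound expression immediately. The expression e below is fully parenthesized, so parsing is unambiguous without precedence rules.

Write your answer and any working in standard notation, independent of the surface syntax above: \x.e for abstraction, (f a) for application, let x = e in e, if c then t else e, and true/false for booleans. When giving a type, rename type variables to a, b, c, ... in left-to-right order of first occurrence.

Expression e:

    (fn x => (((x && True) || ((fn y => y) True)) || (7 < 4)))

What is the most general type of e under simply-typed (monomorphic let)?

Answer: Bool -> Bool

Derivation:
x : a
  unify a ~ Bool
  unify Bool ~ Bool
  unify Bool ~ Bool
y : b
\y._ : b -> b
  unify b -> b ~ Bool -> c
  unify b ~ Bool
  unify Bool ~ c
_ _ : Bool
  unify Bool ~ Bool
  unify Bool ~ Bool
  unify Int ~ Int
  unify Int ~ Int
  unify Bool ~ Bool
\x._ : Bool -> Bool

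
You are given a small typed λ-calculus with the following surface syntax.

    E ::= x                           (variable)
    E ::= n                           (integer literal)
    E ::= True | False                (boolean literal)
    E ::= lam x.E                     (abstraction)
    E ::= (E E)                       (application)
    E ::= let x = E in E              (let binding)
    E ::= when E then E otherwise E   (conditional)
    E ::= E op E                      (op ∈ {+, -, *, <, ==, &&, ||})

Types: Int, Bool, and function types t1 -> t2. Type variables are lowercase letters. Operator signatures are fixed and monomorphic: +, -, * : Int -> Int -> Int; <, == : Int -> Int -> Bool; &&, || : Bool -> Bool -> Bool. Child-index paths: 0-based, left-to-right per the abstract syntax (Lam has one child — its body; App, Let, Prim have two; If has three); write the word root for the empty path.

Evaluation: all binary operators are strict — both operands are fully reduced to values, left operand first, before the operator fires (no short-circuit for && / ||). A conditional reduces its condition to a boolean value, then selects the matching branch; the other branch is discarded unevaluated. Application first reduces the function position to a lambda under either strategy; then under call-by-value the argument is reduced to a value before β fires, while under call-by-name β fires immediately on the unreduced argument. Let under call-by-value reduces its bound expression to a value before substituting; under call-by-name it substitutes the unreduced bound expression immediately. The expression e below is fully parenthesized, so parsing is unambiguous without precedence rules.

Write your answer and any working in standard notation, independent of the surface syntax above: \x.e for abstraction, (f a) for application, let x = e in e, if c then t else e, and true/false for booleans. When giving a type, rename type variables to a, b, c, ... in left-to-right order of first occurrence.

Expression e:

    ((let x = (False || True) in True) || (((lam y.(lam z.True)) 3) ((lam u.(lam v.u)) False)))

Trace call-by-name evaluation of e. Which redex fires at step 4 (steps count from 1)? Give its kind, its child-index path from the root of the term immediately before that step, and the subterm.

Answer: delta at root : (true || true)

Derivation:
step 0: ((let x = (false || true) in true) || (((\y.(\z.true)) 3) ((\u.(\v.u)) false)))
step 1: [let@0] (true || (((\y.(\z.true)) 3) ((\u.(\v.u)) false)))
step 2: [beta@1.0] (true || ((\z.true) ((\u.(\v.u)) false)))
step 3: [beta@1] (true || true)
step 4: [delta@root] true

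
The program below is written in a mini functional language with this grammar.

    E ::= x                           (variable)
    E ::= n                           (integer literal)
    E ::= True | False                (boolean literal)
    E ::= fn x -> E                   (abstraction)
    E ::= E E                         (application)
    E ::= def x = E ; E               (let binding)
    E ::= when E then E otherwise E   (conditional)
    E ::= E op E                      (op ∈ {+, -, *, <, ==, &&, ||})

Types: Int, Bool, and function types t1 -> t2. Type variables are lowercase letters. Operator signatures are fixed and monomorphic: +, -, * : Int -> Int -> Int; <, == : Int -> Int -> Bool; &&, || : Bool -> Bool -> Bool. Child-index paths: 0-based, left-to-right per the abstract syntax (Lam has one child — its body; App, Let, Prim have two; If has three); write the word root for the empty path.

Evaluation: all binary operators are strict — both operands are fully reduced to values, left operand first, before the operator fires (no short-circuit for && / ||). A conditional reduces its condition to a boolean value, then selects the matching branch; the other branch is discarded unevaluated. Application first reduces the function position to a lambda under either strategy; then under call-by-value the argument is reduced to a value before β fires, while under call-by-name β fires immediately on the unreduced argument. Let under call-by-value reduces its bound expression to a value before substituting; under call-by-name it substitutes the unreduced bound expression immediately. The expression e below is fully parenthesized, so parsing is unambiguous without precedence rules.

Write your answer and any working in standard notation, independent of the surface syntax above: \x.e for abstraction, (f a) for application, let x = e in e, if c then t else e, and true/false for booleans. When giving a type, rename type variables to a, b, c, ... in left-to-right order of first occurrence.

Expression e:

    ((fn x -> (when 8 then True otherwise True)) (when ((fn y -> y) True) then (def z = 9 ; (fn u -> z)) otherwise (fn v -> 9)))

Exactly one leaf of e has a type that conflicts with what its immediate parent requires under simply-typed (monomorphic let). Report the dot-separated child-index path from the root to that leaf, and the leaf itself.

Answer: 0.0.0 : 8

Trace:
  unify Int ~ Bool
  FAIL: mismatch Int ~ Bool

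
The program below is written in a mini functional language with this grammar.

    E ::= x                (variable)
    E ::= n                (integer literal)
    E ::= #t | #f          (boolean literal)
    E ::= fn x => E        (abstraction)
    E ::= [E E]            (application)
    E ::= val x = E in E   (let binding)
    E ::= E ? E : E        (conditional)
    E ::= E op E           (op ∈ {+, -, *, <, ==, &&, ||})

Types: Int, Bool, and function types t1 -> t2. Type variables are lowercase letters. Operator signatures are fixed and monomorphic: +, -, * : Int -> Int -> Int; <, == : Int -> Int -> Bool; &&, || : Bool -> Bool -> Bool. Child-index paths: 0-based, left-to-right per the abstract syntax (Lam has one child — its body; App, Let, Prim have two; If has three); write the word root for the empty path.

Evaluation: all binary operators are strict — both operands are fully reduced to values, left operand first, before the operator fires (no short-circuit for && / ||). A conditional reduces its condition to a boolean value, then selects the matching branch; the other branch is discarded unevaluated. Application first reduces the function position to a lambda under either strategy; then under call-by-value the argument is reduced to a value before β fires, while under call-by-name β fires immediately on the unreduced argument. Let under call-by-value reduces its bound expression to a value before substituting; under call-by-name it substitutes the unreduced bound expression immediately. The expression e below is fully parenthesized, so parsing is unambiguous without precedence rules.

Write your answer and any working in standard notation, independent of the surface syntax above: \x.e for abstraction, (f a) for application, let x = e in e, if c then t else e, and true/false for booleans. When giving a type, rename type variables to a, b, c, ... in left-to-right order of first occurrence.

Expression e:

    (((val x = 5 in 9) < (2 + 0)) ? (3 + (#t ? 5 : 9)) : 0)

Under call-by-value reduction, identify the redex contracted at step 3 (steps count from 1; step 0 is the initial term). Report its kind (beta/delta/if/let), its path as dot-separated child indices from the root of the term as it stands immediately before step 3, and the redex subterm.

Trace:
step 0: (if ((let x = 5 in 9) < (2 + 0)) then (3 + (if true then 5 else 9)) else 0)
step 1: [let@0.0] (if (9 < (2 + 0)) then (3 + (if true then 5 else 9)) else 0)
step 2: [delta@0.1] (if (9 < 2) then (3 + (if true then 5 else 9)) else 0)
step 3: [delta@0] (if false then (3 + (if true then 5 else 9)) else 0)

Answer: delta at 0 : (9 < 2)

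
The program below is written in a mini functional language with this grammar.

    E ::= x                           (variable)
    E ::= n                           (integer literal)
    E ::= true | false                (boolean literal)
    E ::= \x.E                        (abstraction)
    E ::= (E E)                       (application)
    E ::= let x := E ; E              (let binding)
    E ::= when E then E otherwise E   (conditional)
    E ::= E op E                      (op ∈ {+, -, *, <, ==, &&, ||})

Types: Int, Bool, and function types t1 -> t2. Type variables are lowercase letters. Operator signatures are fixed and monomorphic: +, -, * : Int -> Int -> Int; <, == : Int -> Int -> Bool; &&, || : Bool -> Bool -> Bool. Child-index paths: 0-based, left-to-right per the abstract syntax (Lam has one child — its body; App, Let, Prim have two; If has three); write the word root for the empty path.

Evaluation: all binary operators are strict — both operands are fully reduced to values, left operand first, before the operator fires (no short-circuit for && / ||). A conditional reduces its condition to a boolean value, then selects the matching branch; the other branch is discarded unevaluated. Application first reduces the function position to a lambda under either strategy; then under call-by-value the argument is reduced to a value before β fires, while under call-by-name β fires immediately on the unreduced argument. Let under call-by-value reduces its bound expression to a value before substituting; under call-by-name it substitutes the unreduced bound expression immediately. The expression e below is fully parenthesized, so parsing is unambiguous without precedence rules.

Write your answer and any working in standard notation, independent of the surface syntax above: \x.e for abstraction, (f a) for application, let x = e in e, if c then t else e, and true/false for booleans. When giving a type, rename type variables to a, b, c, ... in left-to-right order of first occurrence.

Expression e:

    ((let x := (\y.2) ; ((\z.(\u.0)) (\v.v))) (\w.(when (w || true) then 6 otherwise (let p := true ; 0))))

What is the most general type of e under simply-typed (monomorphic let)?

Answer: Int

Working:
\y._ : a -> Int
let x : a -> Int
\u._ : c -> Int
\z._ : b -> c -> Int
v : d
\v._ : d -> d
  unify b -> c -> Int ~ (d -> d) -> e
  unify b ~ d -> d
  unify c -> Int ~ e
_ _ : c -> Int
w : f
  unify f ~ Bool
  unify Bool ~ Bool
  unify Bool ~ Bool
let p : Bool
  unify Int ~ Int
\w._ : Bool -> Int
  unify c -> Int ~ (Bool -> Int) -> g
  unify c ~ Bool -> Int
  unify Int ~ g
_ _ : Int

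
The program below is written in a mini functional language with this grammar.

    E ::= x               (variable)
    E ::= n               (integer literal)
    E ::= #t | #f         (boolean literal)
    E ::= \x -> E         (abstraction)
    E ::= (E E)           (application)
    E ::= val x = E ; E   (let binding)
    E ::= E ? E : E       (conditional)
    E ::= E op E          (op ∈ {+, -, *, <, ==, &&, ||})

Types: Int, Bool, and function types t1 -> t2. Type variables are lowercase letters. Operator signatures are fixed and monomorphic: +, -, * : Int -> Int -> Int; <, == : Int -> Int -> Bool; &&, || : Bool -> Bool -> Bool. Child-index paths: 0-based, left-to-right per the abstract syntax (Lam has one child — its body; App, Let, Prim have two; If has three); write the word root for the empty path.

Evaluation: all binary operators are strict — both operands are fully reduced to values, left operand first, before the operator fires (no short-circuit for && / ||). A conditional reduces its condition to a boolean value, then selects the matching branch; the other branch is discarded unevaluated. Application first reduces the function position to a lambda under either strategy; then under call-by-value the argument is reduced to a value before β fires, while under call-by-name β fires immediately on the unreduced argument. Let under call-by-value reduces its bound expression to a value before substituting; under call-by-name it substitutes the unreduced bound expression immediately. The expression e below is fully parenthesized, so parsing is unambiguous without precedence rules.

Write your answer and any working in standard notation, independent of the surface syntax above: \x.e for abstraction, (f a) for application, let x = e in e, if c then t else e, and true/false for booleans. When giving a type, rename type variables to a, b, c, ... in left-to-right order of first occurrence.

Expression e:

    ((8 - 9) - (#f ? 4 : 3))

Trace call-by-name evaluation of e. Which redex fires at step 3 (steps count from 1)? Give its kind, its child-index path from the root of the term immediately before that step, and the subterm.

Answer: delta at root : (-1 - 3)

Derivation:
step 0: ((8 - 9) - (if false then 4 else 3))
step 1: [delta@0] (-1 - (if false then 4 else 3))
step 2: [if@1] (-1 - 3)
step 3: [delta@root] -4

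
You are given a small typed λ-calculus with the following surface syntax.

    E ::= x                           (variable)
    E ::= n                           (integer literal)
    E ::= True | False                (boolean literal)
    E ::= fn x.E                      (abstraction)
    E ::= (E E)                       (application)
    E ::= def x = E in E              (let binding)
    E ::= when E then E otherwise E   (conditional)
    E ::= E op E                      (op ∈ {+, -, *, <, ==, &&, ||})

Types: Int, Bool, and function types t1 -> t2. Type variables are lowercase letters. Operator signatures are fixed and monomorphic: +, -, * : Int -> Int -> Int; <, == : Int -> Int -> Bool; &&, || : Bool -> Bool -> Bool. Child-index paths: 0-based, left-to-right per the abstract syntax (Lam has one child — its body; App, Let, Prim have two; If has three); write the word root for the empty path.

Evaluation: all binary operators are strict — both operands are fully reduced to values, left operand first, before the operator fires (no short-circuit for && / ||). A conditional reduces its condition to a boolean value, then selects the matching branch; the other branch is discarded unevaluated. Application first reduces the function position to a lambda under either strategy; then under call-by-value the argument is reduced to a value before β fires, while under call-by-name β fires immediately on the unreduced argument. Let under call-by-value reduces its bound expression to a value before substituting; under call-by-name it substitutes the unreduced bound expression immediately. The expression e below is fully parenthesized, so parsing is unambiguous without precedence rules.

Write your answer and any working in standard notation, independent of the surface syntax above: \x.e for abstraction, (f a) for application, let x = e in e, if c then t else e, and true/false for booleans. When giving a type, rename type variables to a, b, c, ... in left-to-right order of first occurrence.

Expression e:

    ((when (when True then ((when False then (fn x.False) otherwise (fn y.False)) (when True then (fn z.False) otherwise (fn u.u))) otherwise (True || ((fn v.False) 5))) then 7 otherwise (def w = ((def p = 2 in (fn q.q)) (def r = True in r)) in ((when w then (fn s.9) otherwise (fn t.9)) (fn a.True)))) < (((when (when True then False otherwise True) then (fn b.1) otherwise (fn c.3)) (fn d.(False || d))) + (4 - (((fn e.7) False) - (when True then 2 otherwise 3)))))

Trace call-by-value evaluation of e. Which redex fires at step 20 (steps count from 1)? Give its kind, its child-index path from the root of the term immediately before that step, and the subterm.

Answer: delta at root : (9 < 2)

Trace:
step 0: ((if (if true then ((if false then (\x.false) else (\y.false)) (if true then (\z.false) else (\u.u))) else (true || ((\v.false) 5))) then 7 else (let w = ((let p = 2 in (\q.q)) (let r = true in r)) in ((if w then (\s.9) else (\t.9)) (\a.true)))) < (((if (if true then false else true) then (\b.1) else (\c.3)) (\d.(false || d))) + (4 - (((\e.7) false) - (if true then 2 else 3)))))
step 1: [if@0.0] ((if ((if false then (\x.false) else (\y.false)) (if true then (\z.false) else (\u.u))) then 7 else (let w = ((let p = 2 in (\q.q)) (let r = true in r)) in ((if w then (\s.9) else (\t.9)) (\a.true)))) < (((if (if true then false else true) then (\b.1) else (\c.3)) (\d.(false || d))) + (4 - (((\e.7) false) - (if true then 2 else 3)))))
step 2: [if@0.0.0] ((if ((\y.false) (if true then (\z.false) else (\u.u))) then 7 else (let w = ((let p = 2 in (\q.q)) (let r = true in r)) in ((if w then (\s.9) else (\t.9)) (\a.true)))) < (((if (if true then false else true) then (\b.1) else (\c.3)) (\d.(false || d))) + (4 - (((\e.7) false) - (if true then 2 else 3)))))
step 3: [if@0.0.1] ((if ((\y.false) (\z.false)) then 7 else (let w = ((let p = 2 in (\q.q)) (let r = true in r)) in ((if w then (\s.9) else (\t.9)) (\a.true)))) < (((if (if true then false else true) then (\b.1) else (\c.3)) (\d.(false || d))) + (4 - (((\e.7) false) - (if true then 2 else 3)))))
step 4: [beta@0.0] ((if false then 7 else (let w = ((let p = 2 in (\q.q)) (let r = true in r)) in ((if w then (\s.9) else (\t.9)) (\a.true)))) < (((if (if true then false else true) then (\b.1) else (\c.3)) (\d.(false || d))) + (4 - (((\e.7) false) - (if true then 2 else 3)))))
step 5: [if@0] ((let w = ((let p = 2 in (\q.q)) (let r = true in r)) in ((if w then (\s.9) else (\t.9)) (\a.true))) < (((if (if true then false else true) then (\b.1) else (\c.3)) (\d.(false || d))) + (4 - (((\e.7) false) - (if true then 2 else 3)))))
step 6: [let@0.0.0] ((let w = ((\q.q) (let r = true in r)) in ((if w then (\s.9) else (\t.9)) (\a.true))) < (((if (if true then false else true) then (\b.1) else (\c.3)) (\d.(false || d))) + (4 - (((\e.7) false) - (if true then 2 else 3)))))
step 7: [let@0.0.1] ((let w = ((\q.q) true) in ((if w then (\s.9) else (\t.9)) (\a.true))) < (((if (if true then false else true) then (\b.1) else (\c.3)) (\d.(false || d))) + (4 - (((\e.7) false) - (if true then 2 else 3)))))
step 8: [beta@0.0] ((let w = true in ((if w then (\s.9) else (\t.9)) (\a.true))) < (((if (if true then false else true) then (\b.1) else (\c.3)) (\d.(false || d))) + (4 - (((\e.7) false) - (if true then 2 else 3)))))
step 9: [let@0] (((if true then (\s.9) else (\t.9)) (\a.true)) < (((if (if true then false else true) then (\b.1) else (\c.3)) (\d.(false || d))) + (4 - (((\e.7) false) - (if true then 2 else 3)))))
step 10: [if@0.0] (((\s.9) (\a.true)) < (((if (if true then false else true) then (\b.1) else (\c.3)) (\d.(false || d))) + (4 - (((\e.7) false) - (if true then 2 else 3)))))
step 11: [beta@0] (9 < (((if (if true then false else true) then (\b.1) else (\c.3)) (\d.(false || d))) + (4 - (((\e.7) false) - (if true then 2 else 3)))))
step 12: [if@1.0.0.0] (9 < (((if false then (\b.1) else (\c.3)) (\d.(false || d))) + (4 - (((\e.7) false) - (if true then 2 else 3)))))
step 13: [if@1.0.0] (9 < (((\c.3) (\d.(false || d))) + (4 - (((\e.7) false) - (if true then 2 else 3)))))
step 14: [beta@1.0] (9 < (3 + (4 - (((\e.7) false) - (if true then 2 else 3)))))
step 15: [beta@1.1.1.0] (9 < (3 + (4 - (7 - (if true then 2 else 3)))))
step 16: [if@1.1.1.1] (9 < (3 + (4 - (7 - 2))))
step 17: [delta@1.1.1] (9 < (3 + (4 - 5)))
step 18: [delta@1.1] (9 < (3 + -1))
step 19: [delta@1] (9 < 2)
step 20: [delta@root] false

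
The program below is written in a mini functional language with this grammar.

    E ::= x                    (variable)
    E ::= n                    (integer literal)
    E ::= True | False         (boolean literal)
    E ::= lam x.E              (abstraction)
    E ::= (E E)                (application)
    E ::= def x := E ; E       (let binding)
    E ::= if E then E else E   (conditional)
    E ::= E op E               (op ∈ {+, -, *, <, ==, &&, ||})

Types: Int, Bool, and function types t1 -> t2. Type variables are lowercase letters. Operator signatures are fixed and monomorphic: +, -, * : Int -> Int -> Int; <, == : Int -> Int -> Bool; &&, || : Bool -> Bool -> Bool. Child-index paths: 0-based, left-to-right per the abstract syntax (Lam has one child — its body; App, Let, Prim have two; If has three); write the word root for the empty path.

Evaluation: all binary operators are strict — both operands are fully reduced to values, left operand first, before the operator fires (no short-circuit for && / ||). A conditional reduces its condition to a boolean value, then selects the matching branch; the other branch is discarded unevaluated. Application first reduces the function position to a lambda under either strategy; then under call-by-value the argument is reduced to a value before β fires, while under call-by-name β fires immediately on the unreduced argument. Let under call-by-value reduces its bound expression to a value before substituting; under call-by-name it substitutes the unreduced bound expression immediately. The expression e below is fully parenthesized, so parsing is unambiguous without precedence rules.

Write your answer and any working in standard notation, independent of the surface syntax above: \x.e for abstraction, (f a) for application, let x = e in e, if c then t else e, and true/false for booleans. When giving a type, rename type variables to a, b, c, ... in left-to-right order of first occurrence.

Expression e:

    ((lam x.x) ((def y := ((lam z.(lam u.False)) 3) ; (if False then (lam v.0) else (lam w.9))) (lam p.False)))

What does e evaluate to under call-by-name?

Answer: 9

Derivation:
step 0: ((\x.x) ((let y = ((\z.(\u.false)) 3) in (if false then (\v.0) else (\w.9))) (\p.false)))
step 1: [beta@root] ((let y = ((\z.(\u.false)) 3) in (if false then (\v.0) else (\w.9))) (\p.false))
step 2: [let@0] ((if false then (\v.0) else (\w.9)) (\p.false))
step 3: [if@0] ((\w.9) (\p.false))
step 4: [beta@root] 9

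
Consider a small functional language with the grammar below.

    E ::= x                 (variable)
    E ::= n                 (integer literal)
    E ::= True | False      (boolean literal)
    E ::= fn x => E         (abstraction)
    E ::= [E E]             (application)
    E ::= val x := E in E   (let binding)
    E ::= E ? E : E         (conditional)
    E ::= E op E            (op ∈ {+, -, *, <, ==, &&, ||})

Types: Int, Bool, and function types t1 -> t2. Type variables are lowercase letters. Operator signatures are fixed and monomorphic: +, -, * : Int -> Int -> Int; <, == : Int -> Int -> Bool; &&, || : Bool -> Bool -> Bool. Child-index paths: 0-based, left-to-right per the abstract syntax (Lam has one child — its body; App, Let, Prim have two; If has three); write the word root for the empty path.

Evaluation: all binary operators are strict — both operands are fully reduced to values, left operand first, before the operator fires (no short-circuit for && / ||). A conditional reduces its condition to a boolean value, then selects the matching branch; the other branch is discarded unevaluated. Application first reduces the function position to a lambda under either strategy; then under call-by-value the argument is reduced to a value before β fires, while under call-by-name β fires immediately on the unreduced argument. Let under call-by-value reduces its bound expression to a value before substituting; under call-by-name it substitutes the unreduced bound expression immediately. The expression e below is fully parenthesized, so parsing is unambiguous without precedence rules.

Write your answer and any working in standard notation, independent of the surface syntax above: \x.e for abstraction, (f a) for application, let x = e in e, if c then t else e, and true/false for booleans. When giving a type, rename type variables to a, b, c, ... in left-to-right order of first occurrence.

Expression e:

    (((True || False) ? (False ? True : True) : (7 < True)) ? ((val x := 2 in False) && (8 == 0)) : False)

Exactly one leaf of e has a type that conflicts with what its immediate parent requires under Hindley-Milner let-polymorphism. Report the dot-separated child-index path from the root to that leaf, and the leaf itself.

Answer: 0.2.1 : true

Derivation:
  unify Bool ~ Bool
  unify Bool ~ Bool
  unify Bool ~ Bool
  unify Bool ~ Bool
  unify Bool ~ Bool
  unify Int ~ Int
  unify Bool ~ Int
  FAIL: mismatch Bool ~ Int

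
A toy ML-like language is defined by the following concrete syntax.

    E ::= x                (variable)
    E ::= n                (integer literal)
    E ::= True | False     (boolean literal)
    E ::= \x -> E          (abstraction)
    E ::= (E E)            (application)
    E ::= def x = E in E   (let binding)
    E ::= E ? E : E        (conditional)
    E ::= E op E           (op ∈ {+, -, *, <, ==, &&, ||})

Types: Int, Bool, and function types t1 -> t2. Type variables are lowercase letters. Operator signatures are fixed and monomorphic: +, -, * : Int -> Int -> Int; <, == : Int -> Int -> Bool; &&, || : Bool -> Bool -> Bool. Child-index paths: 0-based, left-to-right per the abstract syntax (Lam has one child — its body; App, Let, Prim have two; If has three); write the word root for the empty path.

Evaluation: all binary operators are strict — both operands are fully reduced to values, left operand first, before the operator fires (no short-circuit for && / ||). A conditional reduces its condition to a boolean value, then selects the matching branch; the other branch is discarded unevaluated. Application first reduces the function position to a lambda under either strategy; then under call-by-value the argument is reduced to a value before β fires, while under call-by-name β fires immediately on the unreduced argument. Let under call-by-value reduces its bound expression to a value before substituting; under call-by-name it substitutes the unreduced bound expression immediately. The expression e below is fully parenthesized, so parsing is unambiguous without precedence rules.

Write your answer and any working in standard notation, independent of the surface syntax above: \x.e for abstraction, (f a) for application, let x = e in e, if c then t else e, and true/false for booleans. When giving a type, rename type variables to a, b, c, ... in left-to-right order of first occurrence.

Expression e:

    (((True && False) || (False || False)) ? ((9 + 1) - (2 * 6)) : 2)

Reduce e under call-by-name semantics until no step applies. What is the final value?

Answer: 2

Working:
step 0: (if ((true && false) || (false || false)) then ((9 + 1) - (2 * 6)) else 2)
step 1: [delta@0.0] (if (false || (false || false)) then ((9 + 1) - (2 * 6)) else 2)
step 2: [delta@0.1] (if (false || false) then ((9 + 1) - (2 * 6)) else 2)
step 3: [delta@0] (if false then ((9 + 1) - (2 * 6)) else 2)
step 4: [if@root] 2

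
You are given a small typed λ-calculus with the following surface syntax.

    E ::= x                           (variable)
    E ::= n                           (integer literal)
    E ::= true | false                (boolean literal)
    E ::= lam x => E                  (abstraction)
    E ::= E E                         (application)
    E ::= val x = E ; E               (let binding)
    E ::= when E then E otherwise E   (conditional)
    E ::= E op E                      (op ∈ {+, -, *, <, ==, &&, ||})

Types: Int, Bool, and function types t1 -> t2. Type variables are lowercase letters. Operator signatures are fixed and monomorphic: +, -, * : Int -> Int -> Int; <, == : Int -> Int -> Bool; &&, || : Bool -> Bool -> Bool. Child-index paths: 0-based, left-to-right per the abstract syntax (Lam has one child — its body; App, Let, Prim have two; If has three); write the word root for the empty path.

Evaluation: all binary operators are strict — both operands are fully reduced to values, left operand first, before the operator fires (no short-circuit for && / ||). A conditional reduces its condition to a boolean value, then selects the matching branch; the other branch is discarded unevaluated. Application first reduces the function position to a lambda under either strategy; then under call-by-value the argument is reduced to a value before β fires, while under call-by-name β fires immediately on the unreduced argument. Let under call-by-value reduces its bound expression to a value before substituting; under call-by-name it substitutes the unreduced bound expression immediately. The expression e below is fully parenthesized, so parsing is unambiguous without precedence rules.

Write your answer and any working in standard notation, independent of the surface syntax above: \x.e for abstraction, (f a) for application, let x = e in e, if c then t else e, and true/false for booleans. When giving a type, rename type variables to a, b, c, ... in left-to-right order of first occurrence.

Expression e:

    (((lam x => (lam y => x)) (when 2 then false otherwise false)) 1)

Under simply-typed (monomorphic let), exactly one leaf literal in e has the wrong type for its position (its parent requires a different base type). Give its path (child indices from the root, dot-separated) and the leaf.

Derivation:
x : a
\y._ : b -> a
\x._ : a -> b -> a
  unify Int ~ Bool
  FAIL: mismatch Int ~ Bool

Answer: 0.1.0 : 2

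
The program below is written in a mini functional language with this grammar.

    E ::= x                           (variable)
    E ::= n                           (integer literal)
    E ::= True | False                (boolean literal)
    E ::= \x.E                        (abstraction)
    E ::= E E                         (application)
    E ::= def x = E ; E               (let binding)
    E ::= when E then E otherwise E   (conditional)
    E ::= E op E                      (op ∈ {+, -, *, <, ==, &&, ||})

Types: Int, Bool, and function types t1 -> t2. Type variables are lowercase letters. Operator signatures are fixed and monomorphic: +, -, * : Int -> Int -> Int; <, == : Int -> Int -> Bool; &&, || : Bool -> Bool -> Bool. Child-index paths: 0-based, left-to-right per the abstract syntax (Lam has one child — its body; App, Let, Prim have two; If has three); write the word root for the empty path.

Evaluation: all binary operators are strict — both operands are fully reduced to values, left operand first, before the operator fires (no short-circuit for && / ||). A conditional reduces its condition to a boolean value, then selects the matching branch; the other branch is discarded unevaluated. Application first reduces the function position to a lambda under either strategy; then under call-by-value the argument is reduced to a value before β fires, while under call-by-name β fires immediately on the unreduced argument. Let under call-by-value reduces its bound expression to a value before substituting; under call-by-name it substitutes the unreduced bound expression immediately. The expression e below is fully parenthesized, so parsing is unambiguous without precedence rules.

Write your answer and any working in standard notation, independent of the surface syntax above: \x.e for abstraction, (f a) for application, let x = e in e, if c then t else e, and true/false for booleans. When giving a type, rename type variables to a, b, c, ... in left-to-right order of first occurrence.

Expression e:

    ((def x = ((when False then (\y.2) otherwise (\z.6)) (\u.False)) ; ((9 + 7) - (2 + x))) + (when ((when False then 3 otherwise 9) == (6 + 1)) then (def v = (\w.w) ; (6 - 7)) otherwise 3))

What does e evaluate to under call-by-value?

Answer: 11

Trace:
step 0: ((let x = ((if false then (\y.2) else (\z.6)) (\u.false)) in ((9 + 7) - (2 + x))) + (if ((if false then 3 else 9) == (6 + 1)) then (let v = (\w.w) in (6 - 7)) else 3))
step 1: [if@0.0.0] ((let x = ((\z.6) (\u.false)) in ((9 + 7) - (2 + x))) + (if ((if false then 3 else 9) == (6 + 1)) then (let v = (\w.w) in (6 - 7)) else 3))
step 2: [beta@0.0] ((let x = 6 in ((9 + 7) - (2 + x))) + (if ((if false then 3 else 9) == (6 + 1)) then (let v = (\w.w) in (6 - 7)) else 3))
step 3: [let@0] (((9 + 7) - (2 + 6)) + (if ((if false then 3 else 9) == (6 + 1)) then (let v = (\w.w) in (6 - 7)) else 3))
step 4: [delta@0.0] ((16 - (2 + 6)) + (if ((if false then 3 else 9) == (6 + 1)) then (let v = (\w.w) in (6 - 7)) else 3))
step 5: [delta@0.1] ((16 - 8) + (if ((if false then 3 else 9) == (6 + 1)) then (let v = (\w.w) in (6 - 7)) else 3))
step 6: [delta@0] (8 + (if ((if false then 3 else 9) == (6 + 1)) then (let v = (\w.w) in (6 - 7)) else 3))
step 7: [if@1.0.0] (8 + (if (9 == (6 + 1)) then (let v = (\w.w) in (6 - 7)) else 3))
step 8: [delta@1.0.1] (8 + (if (9 == 7) then (let v = (\w.w) in (6 - 7)) else 3))
step 9: [delta@1.0] (8 + (if false then (let v = (\w.w) in (6 - 7)) else 3))
step 10: [if@1] (8 + 3)
step 11: [delta@root] 11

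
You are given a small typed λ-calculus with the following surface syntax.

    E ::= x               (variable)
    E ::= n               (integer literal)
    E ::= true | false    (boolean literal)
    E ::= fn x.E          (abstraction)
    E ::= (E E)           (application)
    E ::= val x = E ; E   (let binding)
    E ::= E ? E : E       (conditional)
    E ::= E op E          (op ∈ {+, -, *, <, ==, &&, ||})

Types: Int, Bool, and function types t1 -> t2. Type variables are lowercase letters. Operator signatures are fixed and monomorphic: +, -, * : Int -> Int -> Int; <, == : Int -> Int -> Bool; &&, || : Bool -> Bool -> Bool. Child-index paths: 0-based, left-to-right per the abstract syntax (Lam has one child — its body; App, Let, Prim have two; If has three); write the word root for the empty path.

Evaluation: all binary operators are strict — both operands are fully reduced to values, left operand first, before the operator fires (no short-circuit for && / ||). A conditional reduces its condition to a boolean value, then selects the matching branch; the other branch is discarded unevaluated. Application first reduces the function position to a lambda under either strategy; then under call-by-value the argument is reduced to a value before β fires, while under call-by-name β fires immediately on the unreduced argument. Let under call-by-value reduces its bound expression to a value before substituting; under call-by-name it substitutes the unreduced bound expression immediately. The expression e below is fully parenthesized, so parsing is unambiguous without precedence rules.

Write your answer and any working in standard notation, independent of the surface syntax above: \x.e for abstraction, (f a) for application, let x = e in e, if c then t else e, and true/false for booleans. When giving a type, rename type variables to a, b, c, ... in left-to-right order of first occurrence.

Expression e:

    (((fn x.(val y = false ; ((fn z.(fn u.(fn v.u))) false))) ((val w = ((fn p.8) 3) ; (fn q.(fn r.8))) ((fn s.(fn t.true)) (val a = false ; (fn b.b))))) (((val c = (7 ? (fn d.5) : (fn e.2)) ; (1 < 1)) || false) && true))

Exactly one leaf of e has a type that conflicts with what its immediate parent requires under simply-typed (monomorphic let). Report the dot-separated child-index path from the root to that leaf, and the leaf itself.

Working:
let y : Bool
u : c
\v._ : d -> c
\u._ : c -> d -> c
\z._ : b -> c -> d -> c
  unify b -> c -> d -> c ~ Bool -> e
  unify b ~ Bool
  unify c -> d -> c ~ e
_ _ : c -> d -> c
\x._ : a -> c -> d -> c
\p._ : f -> Int
  unify f -> Int ~ Int -> g
  unify f ~ Int
  unify Int ~ g
_ _ : Int
let w : Int
\r._ : i -> Int
\q._ : h -> i -> Int
\t._ : k -> Bool
\s._ : j -> k -> Bool
let a : Bool
b : l
\b._ : l -> l
  unify j -> k -> Bool ~ (l -> l) -> m
  unify j ~ l -> l
  unify k -> Bool ~ m
_ _ : k -> Bool
  unify h -> i -> Int ~ (k -> Bool) -> n
  unify h ~ k -> Bool
  unify i -> Int ~ n
_ _ : i -> Int
  unify a -> c -> d -> c ~ (i -> Int) -> o
  unify a ~ i -> Int
  unify c -> d -> c ~ o
_ _ : c -> d -> c
  unify Int ~ Bool
  FAIL: mismatch Int ~ Bool

Answer: 1.0.0.0.0 : 7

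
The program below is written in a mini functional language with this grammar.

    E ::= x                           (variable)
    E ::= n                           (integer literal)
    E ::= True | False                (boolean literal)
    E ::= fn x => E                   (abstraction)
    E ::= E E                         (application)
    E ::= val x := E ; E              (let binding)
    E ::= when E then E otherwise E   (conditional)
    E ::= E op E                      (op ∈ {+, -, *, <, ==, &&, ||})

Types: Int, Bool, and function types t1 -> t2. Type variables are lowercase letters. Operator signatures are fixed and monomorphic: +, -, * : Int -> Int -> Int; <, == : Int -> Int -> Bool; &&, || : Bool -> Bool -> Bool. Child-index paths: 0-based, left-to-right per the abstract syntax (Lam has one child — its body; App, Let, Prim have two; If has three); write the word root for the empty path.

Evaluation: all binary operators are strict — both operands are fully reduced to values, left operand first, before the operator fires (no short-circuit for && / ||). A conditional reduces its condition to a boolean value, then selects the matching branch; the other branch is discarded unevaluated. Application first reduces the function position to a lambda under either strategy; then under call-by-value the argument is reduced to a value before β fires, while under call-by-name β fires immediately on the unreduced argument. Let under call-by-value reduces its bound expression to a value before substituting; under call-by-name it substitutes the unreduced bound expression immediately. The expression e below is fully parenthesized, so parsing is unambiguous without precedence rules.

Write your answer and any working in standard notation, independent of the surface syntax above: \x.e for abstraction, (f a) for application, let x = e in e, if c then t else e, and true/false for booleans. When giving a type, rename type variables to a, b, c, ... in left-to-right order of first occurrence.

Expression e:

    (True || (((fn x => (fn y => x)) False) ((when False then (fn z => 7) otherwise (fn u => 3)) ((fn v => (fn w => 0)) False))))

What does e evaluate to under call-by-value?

Answer: true

Trace:
step 0: (true || (((\x.(\y.x)) false) ((if false then (\z.7) else (\u.3)) ((\v.(\w.0)) false))))
step 1: [beta@1.0] (true || ((\y.false) ((if false then (\z.7) else (\u.3)) ((\v.(\w.0)) false))))
step 2: [if@1.1.0] (true || ((\y.false) ((\u.3) ((\v.(\w.0)) false))))
step 3: [beta@1.1.1] (true || ((\y.false) ((\u.3) (\w.0))))
step 4: [beta@1.1] (true || ((\y.false) 3))
step 5: [beta@1] (true || false)
step 6: [delta@root] true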